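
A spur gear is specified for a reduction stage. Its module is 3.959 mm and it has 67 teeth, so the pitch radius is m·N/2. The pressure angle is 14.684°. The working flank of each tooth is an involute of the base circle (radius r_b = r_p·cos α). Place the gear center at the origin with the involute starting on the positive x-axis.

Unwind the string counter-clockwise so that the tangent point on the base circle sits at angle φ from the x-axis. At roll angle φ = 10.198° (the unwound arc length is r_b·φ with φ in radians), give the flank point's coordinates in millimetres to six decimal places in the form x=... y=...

pitch radius r_p = m·N/2 = 3.959·67/2 = 132.626500
base radius r_b = r_p·cos α = 132.626500·cos 14.684° = 128.294730
roll angle φ = 10.198° = 0.17798868 rad
x = r_b·(cos φ + φ·sin φ) = 128.294730·(0.98420179 + 0.17798868·0.17705039) = 130.310850
y = r_b·(sin φ − φ·cos φ) = 128.294730·(0.17705039 − 0.17798868·0.98420179) = 0.240374

x=130.310850 y=0.240374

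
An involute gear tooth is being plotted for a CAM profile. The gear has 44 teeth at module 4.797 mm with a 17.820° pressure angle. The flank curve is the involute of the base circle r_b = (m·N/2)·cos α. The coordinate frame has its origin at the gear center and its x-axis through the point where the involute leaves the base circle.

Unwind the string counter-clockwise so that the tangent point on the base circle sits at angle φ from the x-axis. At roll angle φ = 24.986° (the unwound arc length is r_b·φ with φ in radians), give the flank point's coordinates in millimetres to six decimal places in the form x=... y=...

pitch radius r_p = m·N/2 = 4.797·44/2 = 105.534000
base radius r_b = r_p·cos α = 105.534000·cos 17.820° = 100.470756
roll angle φ = 24.986° = 0.43608797 rad
x = r_b·(cos φ + φ·sin φ) = 100.470756·(0.90641103 + 0.43608797·0.42239680) = 109.574731
y = r_b·(sin φ − φ·cos φ) = 100.470756·(0.42239680 − 0.43608797·0.90641103) = 2.724953

x=109.574731 y=2.724953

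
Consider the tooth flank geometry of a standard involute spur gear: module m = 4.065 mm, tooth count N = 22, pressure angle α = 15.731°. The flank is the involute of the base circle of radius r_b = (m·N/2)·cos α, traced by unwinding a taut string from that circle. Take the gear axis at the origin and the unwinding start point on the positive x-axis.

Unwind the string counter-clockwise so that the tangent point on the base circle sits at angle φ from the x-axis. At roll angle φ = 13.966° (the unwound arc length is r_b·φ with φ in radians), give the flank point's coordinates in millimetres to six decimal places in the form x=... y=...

x=44.299904 y=0.206547

pitch radius r_p = m·N/2 = 4.065·22/2 = 44.715000
base radius r_b = r_p·cos α = 44.715000·cos 15.731° = 43.040208
roll angle φ = 13.966° = 0.24375268 rad
x = r_b·(cos φ + φ·sin φ) = 43.040208·(0.97043911 + 0.24375268·0.24134607) = 44.299904
y = r_b·(sin φ − φ·cos φ) = 43.040208·(0.24134607 − 0.24375268·0.97043911) = 0.206547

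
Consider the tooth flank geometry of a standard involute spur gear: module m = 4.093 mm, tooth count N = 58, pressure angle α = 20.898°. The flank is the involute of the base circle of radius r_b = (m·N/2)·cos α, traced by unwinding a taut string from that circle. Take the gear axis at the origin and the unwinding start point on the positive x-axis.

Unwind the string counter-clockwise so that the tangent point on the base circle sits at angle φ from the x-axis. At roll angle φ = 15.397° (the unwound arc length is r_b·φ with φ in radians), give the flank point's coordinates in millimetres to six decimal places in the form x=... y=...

pitch radius r_p = m·N/2 = 4.093·58/2 = 118.697000
base radius r_b = r_p·cos α = 118.697000·cos 20.898° = 110.888746
roll angle φ = 15.397° = 0.26872834 rad
x = r_b·(cos φ + φ·sin φ) = 110.888746·(0.96410931 + 0.26872834·0.26550564) = 114.820662
y = r_b·(sin φ − φ·cos φ) = 110.888746·(0.26550564 − 0.26872834·0.96410931) = 0.712143

x=114.820662 y=0.712143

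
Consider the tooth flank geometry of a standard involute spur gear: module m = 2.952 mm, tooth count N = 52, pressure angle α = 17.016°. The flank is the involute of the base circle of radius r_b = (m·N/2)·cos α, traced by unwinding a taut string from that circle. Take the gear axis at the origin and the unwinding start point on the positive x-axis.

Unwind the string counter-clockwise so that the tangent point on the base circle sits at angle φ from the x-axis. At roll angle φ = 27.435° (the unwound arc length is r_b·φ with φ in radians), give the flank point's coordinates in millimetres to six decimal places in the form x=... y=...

pitch radius r_p = m·N/2 = 2.952·52/2 = 76.752000
base radius r_b = r_p·cos α = 76.752000·cos 17.016° = 73.392033
roll angle φ = 27.435° = 0.47883108 rad
x = r_b·(cos φ + φ·sin φ) = 73.392033·(0.88753410 + 0.47883108·0.46074203) = 81.329507
y = r_b·(sin φ − φ·cos φ) = 73.392033·(0.46074203 − 0.47883108·0.88753410) = 2.624728

x=81.329507 y=2.624728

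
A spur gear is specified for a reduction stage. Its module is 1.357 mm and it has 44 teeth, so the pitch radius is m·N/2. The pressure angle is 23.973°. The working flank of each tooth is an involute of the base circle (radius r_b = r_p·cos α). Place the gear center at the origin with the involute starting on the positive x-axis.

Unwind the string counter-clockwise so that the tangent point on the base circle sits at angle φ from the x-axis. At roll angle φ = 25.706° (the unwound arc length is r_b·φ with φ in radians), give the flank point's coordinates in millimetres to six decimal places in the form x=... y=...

pitch radius r_p = m·N/2 = 1.357·44/2 = 29.854000
base radius r_b = r_p·cos α = 29.854000·cos 23.973° = 27.278705
roll angle φ = 25.706° = 0.44865434 rad
x = r_b·(cos φ + φ·sin φ) = 27.278705·(0.90103160 + 0.44865434·0.43375344) = 29.887558
y = r_b·(sin φ − φ·cos φ) = 27.278705·(0.43375344 − 0.44865434·0.90103160) = 0.804768

x=29.887558 y=0.804768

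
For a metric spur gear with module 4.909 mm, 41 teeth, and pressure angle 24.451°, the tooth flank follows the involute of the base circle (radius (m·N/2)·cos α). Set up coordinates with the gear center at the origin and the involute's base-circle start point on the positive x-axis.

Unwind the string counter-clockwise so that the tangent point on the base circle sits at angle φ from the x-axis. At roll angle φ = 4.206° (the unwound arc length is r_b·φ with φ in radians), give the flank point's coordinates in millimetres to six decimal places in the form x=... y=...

pitch radius r_p = m·N/2 = 4.909·41/2 = 100.634500
base radius r_b = r_p·cos α = 100.634500·cos 24.451° = 91.609154
roll angle φ = 4.206° = 0.07340855 rad
x = r_b·(cos φ + φ·sin φ) = 91.609154·(0.99730680 + 0.07340855·0.07334264) = 91.855654
y = r_b·(sin φ − φ·cos φ) = 91.609154·(0.07334264 − 0.07340855·0.99730680) = 0.012073

x=91.855654 y=0.012073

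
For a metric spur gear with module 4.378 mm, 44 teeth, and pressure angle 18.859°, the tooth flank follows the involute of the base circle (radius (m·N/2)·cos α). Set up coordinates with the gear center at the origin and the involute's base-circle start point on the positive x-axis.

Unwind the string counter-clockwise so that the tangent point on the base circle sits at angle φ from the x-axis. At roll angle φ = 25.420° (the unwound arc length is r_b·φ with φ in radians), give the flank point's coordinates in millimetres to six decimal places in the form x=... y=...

x=99.679218 y=2.601356

pitch radius r_p = m·N/2 = 4.378·44/2 = 96.316000
base radius r_b = r_p·cos α = 96.316000·cos 18.859° = 91.145459
roll angle φ = 25.420° = 0.44366270 rad
x = r_b·(cos φ + φ·sin φ) = 91.145459·(0.90318551 + 0.44366270·0.42925043) = 99.679218
y = r_b·(sin φ − φ·cos φ) = 91.145459·(0.42925043 − 0.44366270·0.90318551) = 2.601356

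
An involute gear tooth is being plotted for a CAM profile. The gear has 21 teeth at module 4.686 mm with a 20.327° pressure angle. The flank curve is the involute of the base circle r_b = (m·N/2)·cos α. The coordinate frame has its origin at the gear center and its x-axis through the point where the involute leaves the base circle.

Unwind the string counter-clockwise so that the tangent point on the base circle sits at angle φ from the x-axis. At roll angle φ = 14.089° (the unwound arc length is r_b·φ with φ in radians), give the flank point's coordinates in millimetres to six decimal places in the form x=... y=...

x=47.512814 y=0.227295

pitch radius r_p = m·N/2 = 4.686·21/2 = 49.203000
base radius r_b = r_p·cos α = 49.203000·cos 20.327° = 46.138900
roll angle φ = 14.089° = 0.24589944 rad
x = r_b·(cos φ + φ·sin φ) = 46.138900·(0.96991877 + 0.24589944·0.24342881) = 47.512814
y = r_b·(sin φ − φ·cos φ) = 46.138900·(0.24342881 − 0.24589944·0.96991877) = 0.227295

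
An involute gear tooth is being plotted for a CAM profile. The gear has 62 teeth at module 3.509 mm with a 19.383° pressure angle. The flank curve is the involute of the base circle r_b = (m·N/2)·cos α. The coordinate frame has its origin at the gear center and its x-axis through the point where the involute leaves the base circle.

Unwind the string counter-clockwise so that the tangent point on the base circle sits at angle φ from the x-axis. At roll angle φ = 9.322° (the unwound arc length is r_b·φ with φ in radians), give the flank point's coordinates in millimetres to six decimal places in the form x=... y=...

pitch radius r_p = m·N/2 = 3.509·62/2 = 108.779000
base radius r_b = r_p·cos α = 108.779000·cos 19.383° = 102.613534
roll angle φ = 9.322° = 0.16269959 rad
x = r_b·(cos φ + φ·sin φ) = 102.613534·(0.98679359 + 0.16269959·0.16198273) = 103.962708
y = r_b·(sin φ − φ·cos φ) = 102.613534·(0.16198273 − 0.16269959·0.98679359) = 0.146924

x=103.962708 y=0.146924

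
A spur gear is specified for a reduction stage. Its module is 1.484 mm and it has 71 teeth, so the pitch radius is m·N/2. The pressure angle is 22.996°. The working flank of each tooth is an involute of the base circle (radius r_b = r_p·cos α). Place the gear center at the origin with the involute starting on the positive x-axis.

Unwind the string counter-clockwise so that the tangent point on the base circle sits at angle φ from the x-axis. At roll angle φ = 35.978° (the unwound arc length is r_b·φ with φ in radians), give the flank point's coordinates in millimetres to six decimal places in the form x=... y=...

pitch radius r_p = m·N/2 = 1.484·71/2 = 52.682000
base radius r_b = r_p·cos α = 52.682000·cos 22.996° = 48.495474
roll angle φ = 35.978° = 0.62793456 rad
x = r_b·(cos φ + φ·sin φ) = 48.495474·(0.80924263 + 0.62793456·0.58747457) = 57.134371
y = r_b·(sin φ − φ·cos φ) = 48.495474·(0.58747457 − 0.62793456·0.80924263) = 3.846814

x=57.134371 y=3.846814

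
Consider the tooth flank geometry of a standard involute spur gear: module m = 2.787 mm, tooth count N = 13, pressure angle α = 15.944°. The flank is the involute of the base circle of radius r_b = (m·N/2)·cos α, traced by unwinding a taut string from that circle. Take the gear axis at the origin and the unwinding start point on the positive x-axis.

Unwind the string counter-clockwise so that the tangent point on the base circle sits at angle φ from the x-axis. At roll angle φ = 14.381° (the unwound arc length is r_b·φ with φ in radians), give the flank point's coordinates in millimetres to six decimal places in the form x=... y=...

pitch radius r_p = m·N/2 = 2.787·13/2 = 18.115500
base radius r_b = r_p·cos α = 18.115500·cos 15.944° = 17.418608
roll angle φ = 14.381° = 0.25099580 rad
x = r_b·(cos φ + φ·sin φ) = 17.418608·(0.96866558 + 0.25099580·0.24836868) = 17.958674
y = r_b·(sin φ − φ·cos φ) = 17.418608·(0.24836868 − 0.25099580·0.96866558) = 0.091233

x=17.958674 y=0.091233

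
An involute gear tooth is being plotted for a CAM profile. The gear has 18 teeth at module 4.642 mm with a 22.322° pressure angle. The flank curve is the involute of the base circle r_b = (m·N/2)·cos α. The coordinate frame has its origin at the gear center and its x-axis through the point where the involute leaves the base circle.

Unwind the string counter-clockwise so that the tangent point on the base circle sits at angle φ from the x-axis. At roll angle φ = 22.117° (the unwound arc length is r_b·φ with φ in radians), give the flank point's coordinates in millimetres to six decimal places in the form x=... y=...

x=41.420309 y=0.730002

pitch radius r_p = m·N/2 = 4.642·18/2 = 41.778000
base radius r_b = r_p·cos α = 41.778000·cos 22.322° = 38.647322
roll angle φ = 22.117° = 0.38601447 rad
x = r_b·(cos φ + φ·sin φ) = 38.647322·(0.92641696 + 0.38601447·0.37649915) = 41.420309
y = r_b·(sin φ − φ·cos φ) = 38.647322·(0.37649915 − 0.38601447·0.92641696) = 0.730002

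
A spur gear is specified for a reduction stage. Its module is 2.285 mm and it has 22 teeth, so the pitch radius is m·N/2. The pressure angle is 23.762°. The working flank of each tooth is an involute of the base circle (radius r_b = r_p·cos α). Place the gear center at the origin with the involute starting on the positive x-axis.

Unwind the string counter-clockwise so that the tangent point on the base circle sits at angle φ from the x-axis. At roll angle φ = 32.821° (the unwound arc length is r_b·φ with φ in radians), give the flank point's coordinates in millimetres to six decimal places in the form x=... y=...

pitch radius r_p = m·N/2 = 2.285·22/2 = 25.135000
base radius r_b = r_p·cos α = 25.135000·cos 23.762° = 23.004233
roll angle φ = 32.821° = 0.57283451 rad
x = r_b·(cos φ + φ·sin φ) = 23.004233·(0.84036800 + 0.57283451·0.54201626) = 26.474505
y = r_b·(sin φ − φ·cos φ) = 23.004233·(0.54201626 − 0.57283451·0.84036800) = 1.394619

x=26.474505 y=1.394619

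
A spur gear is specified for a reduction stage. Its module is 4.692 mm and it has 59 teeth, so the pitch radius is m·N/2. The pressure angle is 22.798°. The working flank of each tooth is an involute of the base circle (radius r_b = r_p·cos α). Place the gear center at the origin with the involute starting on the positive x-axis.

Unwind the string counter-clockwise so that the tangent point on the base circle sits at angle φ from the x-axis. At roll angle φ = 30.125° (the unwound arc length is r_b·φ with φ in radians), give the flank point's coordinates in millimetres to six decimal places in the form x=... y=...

pitch radius r_p = m·N/2 = 4.692·59/2 = 138.414000
base radius r_b = r_p·cos α = 138.414000·cos 22.798° = 127.600638
roll angle φ = 30.125° = 0.52578044 rad
x = r_b·(cos φ + φ·sin φ) = 127.600638·(0.86493251 + 0.52578044·0.50188818) = 144.037579
y = r_b·(sin φ − φ·cos φ) = 127.600638·(0.50188818 − 0.52578044·0.86493251) = 6.013000

x=144.037579 y=6.013000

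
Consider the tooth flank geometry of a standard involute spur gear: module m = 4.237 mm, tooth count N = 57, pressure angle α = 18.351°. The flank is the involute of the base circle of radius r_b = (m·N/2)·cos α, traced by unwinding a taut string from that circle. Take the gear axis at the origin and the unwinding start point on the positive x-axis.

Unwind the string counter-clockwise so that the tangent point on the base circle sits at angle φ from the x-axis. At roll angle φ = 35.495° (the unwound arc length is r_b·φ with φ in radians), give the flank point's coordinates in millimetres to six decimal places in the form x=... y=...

pitch radius r_p = m·N/2 = 4.237·57/2 = 120.754500
base radius r_b = r_p·cos α = 120.754500·cos 18.351° = 114.613604
roll angle φ = 35.495° = 0.61950462 rad
x = r_b·(cos φ + φ·sin φ) = 114.613604·(0.81416619 + 0.61950462·0.58063191) = 134.541510
y = r_b·(sin φ − φ·cos φ) = 114.613604·(0.58063191 − 0.61950462·0.81416619) = 8.739539

x=134.541510 y=8.739539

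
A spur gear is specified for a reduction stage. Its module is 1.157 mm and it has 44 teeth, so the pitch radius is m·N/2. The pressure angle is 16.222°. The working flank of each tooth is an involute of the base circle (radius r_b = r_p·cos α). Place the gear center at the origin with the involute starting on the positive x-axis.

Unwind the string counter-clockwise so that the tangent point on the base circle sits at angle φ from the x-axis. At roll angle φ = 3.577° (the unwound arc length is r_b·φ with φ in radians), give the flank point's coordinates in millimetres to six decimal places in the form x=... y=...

pitch radius r_p = m·N/2 = 1.157·44/2 = 25.454000
base radius r_b = r_p·cos α = 25.454000·cos 16.222° = 24.440587
roll angle φ = 3.577° = 0.06243043 rad
x = r_b·(cos φ + φ·sin φ) = 24.440587·(0.99805185 + 0.06243043·0.06238988) = 24.488170
y = r_b·(sin φ − φ·cos φ) = 24.440587·(0.06238988 − 0.06243043·0.99805185) = 0.001982

x=24.488170 y=0.001982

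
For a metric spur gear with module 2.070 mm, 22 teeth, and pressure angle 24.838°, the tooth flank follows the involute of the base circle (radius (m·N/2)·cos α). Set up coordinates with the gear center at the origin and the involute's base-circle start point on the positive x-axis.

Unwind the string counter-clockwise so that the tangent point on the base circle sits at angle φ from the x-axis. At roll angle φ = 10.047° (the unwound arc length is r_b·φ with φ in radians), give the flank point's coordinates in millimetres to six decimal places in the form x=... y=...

x=20.979009 y=0.037025

pitch radius r_p = m·N/2 = 2.070·22/2 = 22.770000
base radius r_b = r_p·cos α = 22.770000·cos 24.838° = 20.663754
roll angle φ = 10.047° = 0.17535323 rad
x = r_b·(cos φ + φ·sin φ) = 20.663754·(0.98466498 + 0.17535323·0.17445596) = 20.979009
y = r_b·(sin φ − φ·cos φ) = 20.663754·(0.17445596 − 0.17535323·0.98466498) = 0.037025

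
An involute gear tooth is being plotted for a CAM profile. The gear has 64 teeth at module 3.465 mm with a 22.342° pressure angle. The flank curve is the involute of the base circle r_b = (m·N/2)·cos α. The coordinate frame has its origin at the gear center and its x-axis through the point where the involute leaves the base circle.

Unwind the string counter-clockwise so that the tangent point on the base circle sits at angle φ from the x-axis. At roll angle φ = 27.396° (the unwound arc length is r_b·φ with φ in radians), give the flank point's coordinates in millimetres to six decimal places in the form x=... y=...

x=113.618381 y=3.652357

pitch radius r_p = m·N/2 = 3.465·64/2 = 110.880000
base radius r_b = r_p·cos α = 110.880000·cos 22.342° = 102.556384
roll angle φ = 27.396° = 0.47815040 rad
x = r_b·(cos φ + φ·sin φ) = 102.556384·(0.88784751 + 0.47815040·0.46013780) = 113.618381
y = r_b·(sin φ − φ·cos φ) = 102.556384·(0.46013780 − 0.47815040·0.88784751) = 3.652357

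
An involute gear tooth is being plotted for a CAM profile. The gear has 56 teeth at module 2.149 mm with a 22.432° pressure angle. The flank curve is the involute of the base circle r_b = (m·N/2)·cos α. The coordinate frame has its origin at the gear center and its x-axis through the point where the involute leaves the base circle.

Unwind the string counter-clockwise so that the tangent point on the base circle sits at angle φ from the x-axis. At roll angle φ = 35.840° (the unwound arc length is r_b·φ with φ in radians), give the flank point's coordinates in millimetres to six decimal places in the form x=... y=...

pitch radius r_p = m·N/2 = 2.149·56/2 = 60.172000
base radius r_b = r_p·cos α = 60.172000·cos 22.432° = 55.618969
roll angle φ = 35.840° = 0.62552600 rad
x = r_b·(cos φ + φ·sin φ) = 55.618969·(0.81065524 + 0.62552600·0.58552376) = 65.458831
y = r_b·(sin φ − φ·cos φ) = 55.618969·(0.58552376 − 0.62552600·0.81065524) = 4.362631

x=65.458831 y=4.362631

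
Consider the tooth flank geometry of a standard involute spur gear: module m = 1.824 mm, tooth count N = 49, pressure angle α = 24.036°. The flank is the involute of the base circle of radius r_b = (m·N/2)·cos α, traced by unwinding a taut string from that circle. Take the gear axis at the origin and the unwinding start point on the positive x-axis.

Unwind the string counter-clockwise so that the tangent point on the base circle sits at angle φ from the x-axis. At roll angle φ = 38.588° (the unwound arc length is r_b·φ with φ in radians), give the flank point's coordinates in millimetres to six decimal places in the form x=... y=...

x=49.045748 y=3.970441

pitch radius r_p = m·N/2 = 1.824·49/2 = 44.688000
base radius r_b = r_p·cos α = 44.688000·cos 24.036° = 40.813091
roll angle φ = 38.588° = 0.67348765 rad
x = r_b·(cos φ + φ·sin φ) = 40.813091·(0.78165112 + 0.67348765·0.62371590) = 49.045748
y = r_b·(sin φ − φ·cos φ) = 40.813091·(0.62371590 − 0.67348765·0.78165112) = 3.970441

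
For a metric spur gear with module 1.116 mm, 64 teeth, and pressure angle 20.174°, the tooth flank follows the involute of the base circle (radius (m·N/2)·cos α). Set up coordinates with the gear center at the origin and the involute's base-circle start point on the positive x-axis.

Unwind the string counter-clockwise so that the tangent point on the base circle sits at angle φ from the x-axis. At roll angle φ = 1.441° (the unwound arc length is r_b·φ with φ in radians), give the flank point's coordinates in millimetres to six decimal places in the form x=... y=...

pitch radius r_p = m·N/2 = 1.116·64/2 = 35.712000
base radius r_b = r_p·cos α = 35.712000·cos 20.174° = 33.521055
roll angle φ = 1.441° = 0.02515019 rad
x = r_b·(cos φ + φ·sin φ) = 33.521055·(0.99968375 + 0.02515019·0.02514754) = 33.531655
y = r_b·(sin φ − φ·cos φ) = 33.521055·(0.02514754 − 0.02515019·0.99968375) = 0.000178

x=33.531655 y=0.000178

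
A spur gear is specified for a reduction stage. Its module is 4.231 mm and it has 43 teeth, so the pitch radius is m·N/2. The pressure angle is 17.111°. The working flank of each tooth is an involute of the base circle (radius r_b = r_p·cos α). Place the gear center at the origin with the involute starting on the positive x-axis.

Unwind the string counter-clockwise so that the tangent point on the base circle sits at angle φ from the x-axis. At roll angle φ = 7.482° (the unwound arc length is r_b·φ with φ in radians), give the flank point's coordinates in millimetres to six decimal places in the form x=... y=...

pitch radius r_p = m·N/2 = 4.231·43/2 = 90.966500
base radius r_b = r_p·cos α = 90.966500·cos 17.111° = 86.940008
roll angle φ = 7.482° = 0.13058553 rad
x = r_b·(cos φ + φ·sin φ) = 86.940008·(0.99148582 + 0.13058553·0.13021471) = 87.678127
y = r_b·(sin φ − φ·cos φ) = 86.940008·(0.13021471 − 0.13058553·0.99148582) = 0.064423

x=87.678127 y=0.064423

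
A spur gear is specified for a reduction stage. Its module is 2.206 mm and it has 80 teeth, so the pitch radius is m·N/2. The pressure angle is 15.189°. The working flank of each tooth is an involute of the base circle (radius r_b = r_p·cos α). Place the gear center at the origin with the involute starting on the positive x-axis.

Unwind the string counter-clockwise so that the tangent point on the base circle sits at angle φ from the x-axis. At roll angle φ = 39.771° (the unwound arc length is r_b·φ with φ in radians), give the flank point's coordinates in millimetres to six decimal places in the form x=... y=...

pitch radius r_p = m·N/2 = 2.206·80/2 = 88.240000
base radius r_b = r_p·cos α = 88.240000·cos 15.189° = 85.157496
roll angle φ = 39.771° = 0.69413490 rad
x = r_b·(cos φ + φ·sin φ) = 85.157496·(0.76860741 + 0.69413490·0.63972075) = 103.267081
y = r_b·(sin φ − φ·cos φ) = 85.157496·(0.63972075 − 0.69413490·0.76860741) = 9.044026

x=103.267081 y=9.044026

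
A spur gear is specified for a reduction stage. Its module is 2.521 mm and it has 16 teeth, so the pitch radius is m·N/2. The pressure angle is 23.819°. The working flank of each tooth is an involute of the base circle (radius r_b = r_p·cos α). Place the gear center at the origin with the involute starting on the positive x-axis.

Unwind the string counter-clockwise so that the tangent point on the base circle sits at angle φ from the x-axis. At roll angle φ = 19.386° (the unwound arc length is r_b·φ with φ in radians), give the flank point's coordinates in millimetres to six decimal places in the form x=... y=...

pitch radius r_p = m·N/2 = 2.521·16/2 = 20.168000
base radius r_b = r_p·cos α = 20.168000·cos 23.819° = 18.450207
roll angle φ = 19.386° = 0.33834953 rad
x = r_b·(cos φ + φ·sin φ) = 18.450207·(0.94330379 + 0.33834953·0.33193065) = 19.476266
y = r_b·(sin φ − φ·cos φ) = 18.450207·(0.33193065 − 0.33834953·0.94330379) = 0.235503

x=19.476266 y=0.235503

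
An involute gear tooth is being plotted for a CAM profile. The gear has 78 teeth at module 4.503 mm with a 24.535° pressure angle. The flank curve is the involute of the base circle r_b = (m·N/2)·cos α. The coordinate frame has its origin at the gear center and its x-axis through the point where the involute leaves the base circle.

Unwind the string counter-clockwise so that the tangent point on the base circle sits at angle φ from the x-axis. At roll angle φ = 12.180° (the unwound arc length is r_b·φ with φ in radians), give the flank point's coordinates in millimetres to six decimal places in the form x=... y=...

x=163.329309 y=0.509281

pitch radius r_p = m·N/2 = 4.503·78/2 = 175.617000
base radius r_b = r_p·cos α = 175.617000·cos 24.535° = 159.760151
roll angle φ = 12.180° = 0.21258110 rad
x = r_b·(cos φ + φ·sin φ) = 159.760151·(0.97748960 + 0.21258110·0.21098360) = 163.329309
y = r_b·(sin φ − φ·cos φ) = 159.760151·(0.21098360 − 0.21258110·0.97748960) = 0.509281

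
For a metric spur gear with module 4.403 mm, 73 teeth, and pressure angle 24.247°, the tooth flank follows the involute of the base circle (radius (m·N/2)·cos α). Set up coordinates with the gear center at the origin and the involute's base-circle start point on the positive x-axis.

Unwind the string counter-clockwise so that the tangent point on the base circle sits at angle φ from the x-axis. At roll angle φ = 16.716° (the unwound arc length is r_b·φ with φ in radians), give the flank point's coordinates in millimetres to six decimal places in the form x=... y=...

pitch radius r_p = m·N/2 = 4.403·73/2 = 160.709500
base radius r_b = r_p·cos α = 160.709500·cos 24.247° = 146.532278
roll angle φ = 16.716° = 0.29174924 rad
x = r_b·(cos φ + φ·sin φ) = 146.532278·(0.95774221 + 0.29174924·0.28762798) = 152.636440
y = r_b·(sin φ − φ·cos φ) = 146.532278·(0.28762798 − 0.29174924·0.95774221) = 1.202652

x=152.636440 y=1.202652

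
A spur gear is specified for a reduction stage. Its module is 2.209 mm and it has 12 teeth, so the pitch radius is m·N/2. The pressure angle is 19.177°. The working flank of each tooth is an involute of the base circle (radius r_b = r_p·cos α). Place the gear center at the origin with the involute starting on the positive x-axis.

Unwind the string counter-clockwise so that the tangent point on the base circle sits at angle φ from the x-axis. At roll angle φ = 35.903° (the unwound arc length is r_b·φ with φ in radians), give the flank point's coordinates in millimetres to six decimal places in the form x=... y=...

x=14.740216 y=0.986975

pitch radius r_p = m·N/2 = 2.209·12/2 = 13.254000
base radius r_b = r_p·cos α = 13.254000·cos 19.177° = 12.518513
roll angle φ = 35.903° = 0.62662556 rad
x = r_b·(cos φ + φ·sin φ) = 12.518513·(0.81001094 + 0.62662556·0.58641477) = 14.740216
y = r_b·(sin φ − φ·cos φ) = 12.518513·(0.58641477 − 0.62662556·0.81001094) = 0.986975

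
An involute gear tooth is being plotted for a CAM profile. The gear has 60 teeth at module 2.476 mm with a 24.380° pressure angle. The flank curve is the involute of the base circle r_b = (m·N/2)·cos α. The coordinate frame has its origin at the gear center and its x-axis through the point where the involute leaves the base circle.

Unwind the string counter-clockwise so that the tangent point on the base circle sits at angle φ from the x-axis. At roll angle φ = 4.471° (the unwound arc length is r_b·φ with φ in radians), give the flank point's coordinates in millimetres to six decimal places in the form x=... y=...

pitch radius r_p = m·N/2 = 2.476·60/2 = 74.280000
base radius r_b = r_p·cos α = 74.280000·cos 24.380° = 67.656289
roll angle φ = 4.471° = 0.07803367 rad
x = r_b·(cos φ + φ·sin φ) = 67.656289·(0.99695692 + 0.07803367·0.07795450) = 67.861964
y = r_b·(sin φ − φ·cos φ) = 67.656289·(0.07795450 − 0.07803367·0.99695692) = 0.010709

x=67.861964 y=0.010709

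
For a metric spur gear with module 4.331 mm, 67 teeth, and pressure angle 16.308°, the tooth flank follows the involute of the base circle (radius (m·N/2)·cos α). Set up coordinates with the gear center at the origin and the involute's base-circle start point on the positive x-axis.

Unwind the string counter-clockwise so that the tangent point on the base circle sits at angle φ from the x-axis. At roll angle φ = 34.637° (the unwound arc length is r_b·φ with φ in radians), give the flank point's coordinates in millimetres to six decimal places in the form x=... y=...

pitch radius r_p = m·N/2 = 4.331·67/2 = 145.088500
base radius r_b = r_p·cos α = 145.088500·cos 16.308° = 139.251023
roll angle φ = 34.637° = 0.60452969 rad
x = r_b·(cos φ + φ·sin φ) = 139.251023·(0.82276950 + 0.60452969·0.56837518) = 162.418101
y = r_b·(sin φ − φ·cos φ) = 139.251023·(0.56837518 − 0.60452969·0.82276950) = 9.884956

x=162.418101 y=9.884956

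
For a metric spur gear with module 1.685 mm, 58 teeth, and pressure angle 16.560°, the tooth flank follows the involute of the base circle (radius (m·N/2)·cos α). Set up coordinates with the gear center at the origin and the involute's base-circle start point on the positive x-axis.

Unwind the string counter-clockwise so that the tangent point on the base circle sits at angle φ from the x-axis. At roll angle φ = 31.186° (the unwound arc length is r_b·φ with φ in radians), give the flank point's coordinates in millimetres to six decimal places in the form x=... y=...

x=53.270842 y=2.443815

pitch radius r_p = m·N/2 = 1.685·58/2 = 48.865000
base radius r_b = r_p·cos α = 48.865000·cos 16.560° = 46.838167
roll angle φ = 31.186° = 0.54429838 rad
x = r_b·(cos φ + φ·sin φ) = 46.838167·(0.85549081 + 0.54429838·0.51781799) = 53.270842
y = r_b·(sin φ − φ·cos φ) = 46.838167·(0.51781799 − 0.54429838·0.85549081) = 2.443815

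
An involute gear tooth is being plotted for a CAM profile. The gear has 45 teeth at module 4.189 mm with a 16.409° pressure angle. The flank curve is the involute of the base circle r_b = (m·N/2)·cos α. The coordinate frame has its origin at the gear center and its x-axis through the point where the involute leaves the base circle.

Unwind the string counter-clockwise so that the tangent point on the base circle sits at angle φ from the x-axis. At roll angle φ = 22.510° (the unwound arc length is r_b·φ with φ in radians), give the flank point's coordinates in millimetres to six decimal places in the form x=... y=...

x=97.124261 y=1.799504

pitch radius r_p = m·N/2 = 4.189·45/2 = 94.252500
base radius r_b = r_p·cos α = 94.252500·cos 16.409° = 90.413559
roll angle φ = 22.510° = 0.39287361 rad
x = r_b·(cos φ + φ·sin φ) = 90.413559·(0.92381273 + 0.39287361·0.38284467) = 97.124261
y = r_b·(sin φ − φ·cos φ) = 90.413559·(0.38284467 − 0.39287361·0.92381273) = 1.799504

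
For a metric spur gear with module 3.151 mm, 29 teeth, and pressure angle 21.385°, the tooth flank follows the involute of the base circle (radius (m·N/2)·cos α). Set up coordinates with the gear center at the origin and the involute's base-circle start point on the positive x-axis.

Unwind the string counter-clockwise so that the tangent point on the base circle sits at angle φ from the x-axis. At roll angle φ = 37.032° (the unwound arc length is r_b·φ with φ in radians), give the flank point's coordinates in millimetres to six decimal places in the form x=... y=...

pitch radius r_p = m·N/2 = 3.151·29/2 = 45.689500
base radius r_b = r_p·cos α = 45.689500·cos 21.385° = 42.543838
roll angle φ = 37.032° = 0.64633033 rad
x = r_b·(cos φ + φ·sin φ) = 42.543838·(0.79829927 + 0.64633033·0.60226097) = 50.523309
y = r_b·(sin φ − φ·cos φ) = 42.543838·(0.60226097 − 0.64633033·0.79829927) = 3.671361

x=50.523309 y=3.671361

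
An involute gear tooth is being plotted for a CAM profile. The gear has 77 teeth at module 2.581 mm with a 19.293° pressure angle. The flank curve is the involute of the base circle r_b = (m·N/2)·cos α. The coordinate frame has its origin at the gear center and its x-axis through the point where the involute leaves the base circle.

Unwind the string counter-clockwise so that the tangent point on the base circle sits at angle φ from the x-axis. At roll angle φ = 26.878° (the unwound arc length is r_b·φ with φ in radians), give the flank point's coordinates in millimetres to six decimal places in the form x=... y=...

pitch radius r_p = m·N/2 = 2.581·77/2 = 99.368500
base radius r_b = r_p·cos α = 99.368500·cos 19.293° = 93.788097
roll angle φ = 26.878° = 0.46910960 rad
x = r_b·(cos φ + φ·sin φ) = 93.788097·(0.89197119 + 0.46910960·0.45209225) = 103.546936
y = r_b·(sin φ − φ·cos φ) = 93.788097·(0.45209225 − 0.46910960·0.89197119) = 3.156908

x=103.546936 y=3.156908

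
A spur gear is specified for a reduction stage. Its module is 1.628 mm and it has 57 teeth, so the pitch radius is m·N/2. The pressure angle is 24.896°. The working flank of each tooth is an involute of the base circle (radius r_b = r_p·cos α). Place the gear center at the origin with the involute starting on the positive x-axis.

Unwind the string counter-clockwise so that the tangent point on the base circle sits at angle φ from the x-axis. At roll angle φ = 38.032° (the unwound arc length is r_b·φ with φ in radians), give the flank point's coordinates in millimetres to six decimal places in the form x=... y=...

pitch radius r_p = m·N/2 = 1.628·57/2 = 46.398000
base radius r_b = r_p·cos α = 46.398000·cos 24.896° = 42.086392
roll angle φ = 38.032° = 0.66378362 rad
x = r_b·(cos φ + φ·sin φ) = 42.086392·(0.78766678 + 0.66378362·0.61610149) = 50.361623
y = r_b·(sin φ − φ·cos φ) = 42.086392·(0.61610149 − 0.66378362·0.78766678) = 3.925027

x=50.361623 y=3.925027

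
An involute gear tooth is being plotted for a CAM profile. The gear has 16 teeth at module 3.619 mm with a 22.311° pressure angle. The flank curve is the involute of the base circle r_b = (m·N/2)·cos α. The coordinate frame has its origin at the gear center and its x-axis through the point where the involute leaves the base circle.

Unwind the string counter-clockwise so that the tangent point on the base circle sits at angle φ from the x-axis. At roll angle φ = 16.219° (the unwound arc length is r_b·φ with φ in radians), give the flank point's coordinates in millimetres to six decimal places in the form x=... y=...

pitch radius r_p = m·N/2 = 3.619·16/2 = 28.952000
base radius r_b = r_p·cos α = 28.952000·cos 22.311° = 26.784562
roll angle φ = 16.219° = 0.28307495 rad
x = r_b·(cos φ + φ·sin φ) = 26.784562·(0.96020112 + 0.28307495·0.27930954) = 27.836302
y = r_b·(sin φ − φ·cos φ) = 26.784562·(0.27930954 − 0.28307495·0.96020112) = 0.200902

x=27.836302 y=0.200902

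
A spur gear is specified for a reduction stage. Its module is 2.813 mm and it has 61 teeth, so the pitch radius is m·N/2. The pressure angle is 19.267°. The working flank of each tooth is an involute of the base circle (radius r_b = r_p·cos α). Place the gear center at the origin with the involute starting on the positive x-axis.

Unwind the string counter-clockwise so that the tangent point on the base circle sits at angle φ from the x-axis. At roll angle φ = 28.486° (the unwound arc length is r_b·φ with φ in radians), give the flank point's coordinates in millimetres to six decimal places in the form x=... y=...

pitch radius r_p = m·N/2 = 2.813·61/2 = 85.796500
base radius r_b = r_p·cos α = 85.796500·cos 19.267° = 80.991137
roll angle φ = 28.486° = 0.49717449 rad
x = r_b·(cos φ + φ·sin φ) = 80.991137·(0.87893368 + 0.49717449·0.47694401) = 90.390813
y = r_b·(sin φ − φ·cos φ) = 80.991137·(0.47694401 − 0.49717449·0.87893368) = 3.236455

x=90.390813 y=3.236455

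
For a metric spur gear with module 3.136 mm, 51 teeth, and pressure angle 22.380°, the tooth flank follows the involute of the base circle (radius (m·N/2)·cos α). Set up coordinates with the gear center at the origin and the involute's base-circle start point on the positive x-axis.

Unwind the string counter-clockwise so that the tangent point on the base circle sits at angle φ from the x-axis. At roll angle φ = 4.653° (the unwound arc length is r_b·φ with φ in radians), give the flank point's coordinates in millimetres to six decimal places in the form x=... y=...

pitch radius r_p = m·N/2 = 3.136·51/2 = 79.968000
base radius r_b = r_p·cos α = 79.968000·cos 22.380° = 73.944730
roll angle φ = 4.653° = 0.08121017 rad
x = r_b·(cos φ + φ·sin φ) = 73.944730·(0.99670427 + 0.08121017·0.08112093) = 74.188164
y = r_b·(sin φ − φ·cos φ) = 73.944730·(0.08112093 − 0.08121017·0.99670427) = 0.013193

x=74.188164 y=0.013193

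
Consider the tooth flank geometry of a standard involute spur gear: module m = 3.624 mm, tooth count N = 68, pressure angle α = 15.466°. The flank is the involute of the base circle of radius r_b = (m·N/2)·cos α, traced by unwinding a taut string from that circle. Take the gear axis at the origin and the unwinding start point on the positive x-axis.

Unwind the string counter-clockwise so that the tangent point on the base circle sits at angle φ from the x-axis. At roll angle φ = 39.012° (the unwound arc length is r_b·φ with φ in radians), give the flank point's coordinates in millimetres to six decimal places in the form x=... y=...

pitch radius r_p = m·N/2 = 3.624·68/2 = 123.216000
base radius r_b = r_p·cos α = 123.216000·cos 15.466° = 118.754209
roll angle φ = 39.012° = 0.68088785 rad
x = r_b·(cos φ + φ·sin φ) = 118.754209·(0.77701414 + 0.68088785·0.62948314) = 143.172635
y = r_b·(sin φ − φ·cos φ) = 118.754209·(0.62948314 − 0.68088785·0.77701414) = 11.925732

x=143.172635 y=11.925732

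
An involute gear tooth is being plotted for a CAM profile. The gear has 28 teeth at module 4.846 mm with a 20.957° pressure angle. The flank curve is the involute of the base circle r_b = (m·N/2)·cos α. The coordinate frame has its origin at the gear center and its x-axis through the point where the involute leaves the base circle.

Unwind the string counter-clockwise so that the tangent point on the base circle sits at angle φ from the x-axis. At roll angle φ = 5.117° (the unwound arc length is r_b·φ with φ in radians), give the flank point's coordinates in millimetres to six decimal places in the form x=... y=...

pitch radius r_p = m·N/2 = 4.846·28/2 = 67.844000
base radius r_b = r_p·cos α = 67.844000·cos 20.957° = 63.356059
roll angle φ = 5.117° = 0.08930850 rad
x = r_b·(cos φ + φ·sin φ) = 63.356059·(0.99601465 + 0.08930850·0.08918982) = 63.608220
y = r_b·(sin φ − φ·cos φ) = 63.356059·(0.08918982 − 0.08930850·0.99601465) = 0.015031

x=63.608220 y=0.015031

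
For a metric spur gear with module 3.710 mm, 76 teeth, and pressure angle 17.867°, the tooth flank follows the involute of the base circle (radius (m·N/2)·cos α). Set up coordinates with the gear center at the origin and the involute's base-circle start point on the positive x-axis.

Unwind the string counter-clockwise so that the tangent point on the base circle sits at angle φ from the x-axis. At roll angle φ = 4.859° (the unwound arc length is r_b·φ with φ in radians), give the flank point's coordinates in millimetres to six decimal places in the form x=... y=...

pitch radius r_p = m·N/2 = 3.710·76/2 = 140.980000
base radius r_b = r_p·cos α = 140.980000·cos 17.867° = 134.180714
roll angle φ = 4.859° = 0.08480555 rad
x = r_b·(cos φ + φ·sin φ) = 134.180714·(0.99640616 + 0.08480555·0.08470393) = 134.662359
y = r_b·(sin φ − φ·cos φ) = 134.180714·(0.08470393 − 0.08480555·0.99640616) = 0.027260

x=134.662359 y=0.027260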